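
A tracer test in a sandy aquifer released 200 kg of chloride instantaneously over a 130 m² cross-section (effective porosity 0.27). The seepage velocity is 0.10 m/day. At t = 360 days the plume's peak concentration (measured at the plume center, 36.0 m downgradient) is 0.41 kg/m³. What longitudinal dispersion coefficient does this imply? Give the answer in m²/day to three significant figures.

0.0427 m²/day

At the plume center C_max = M/(n_e·A·√(4πDt)), so D = M²/(4πt·(n_e·A·C_max)²).
n_e·A·C_max = 0.27 × 130 × 0.41 = 14.39 kg/m.
D = 200²/(4π × 360 × 14.39²) = 0.0427 m²/day.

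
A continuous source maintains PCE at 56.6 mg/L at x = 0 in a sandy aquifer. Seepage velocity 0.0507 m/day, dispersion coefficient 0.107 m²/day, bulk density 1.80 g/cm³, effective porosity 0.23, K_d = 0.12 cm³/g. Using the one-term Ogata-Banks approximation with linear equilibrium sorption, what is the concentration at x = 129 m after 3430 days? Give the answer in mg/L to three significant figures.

Retardation factor R = 1 + ρ_b·K_d/n = 1 + 1.80 × 0.12/0.23 = 1.939.
Sorption retards both mechanisms: v_R = v/R = 0.02615 m/day, D_R = D/R = 0.05518 m²/day.
v_R·t = 0.02615 × 3430 = 89.6945 m; 2√(D_R t) = 27.51 m; argument = (129 − 89.6945)/27.51 = 1.429.
C = C₀ × ½·erfc(1.429) = 56.6 × 0.02164 = 1.22 mg/L.

1.22 mg/L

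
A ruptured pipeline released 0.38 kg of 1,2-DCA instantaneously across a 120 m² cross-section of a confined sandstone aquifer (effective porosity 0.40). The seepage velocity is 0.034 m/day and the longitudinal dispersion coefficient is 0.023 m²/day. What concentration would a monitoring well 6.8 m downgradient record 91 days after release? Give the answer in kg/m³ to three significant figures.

For an instantaneous plane source, C(x,t) = M/(n_e·A·√(4πDt)) · exp(−(x−vt)²/(4Dt)), with n_e·A the pore (flow) area.
Plume center vt = 0.034 × 91 = 3.094 m, so the well at 6.8 m is 3.706 m downgradient of the peak.
√(4πDt) = 5.128 m, giving peak height M/(n_e·A·√(4πDt)) = 0.38/(0.40 × 120 × 5.128) = 0.001544 kg/m³.
(x−vt)²/(4Dt) = (3.706)²/(4 × 0.023 × 91) = 1.641; exp(−1.641) = 0.1938.
C = 0.001544 × 0.1938 = 0.000299 kg/m³.

0.000299 kg/m³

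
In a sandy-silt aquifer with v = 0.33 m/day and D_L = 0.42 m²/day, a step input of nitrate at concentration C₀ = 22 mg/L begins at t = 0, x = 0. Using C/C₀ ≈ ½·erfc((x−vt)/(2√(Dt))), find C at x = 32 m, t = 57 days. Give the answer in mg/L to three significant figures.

0.623 mg/L

For a continuous step input, C/C₀ ≈ ½·erfc((x−vt)/(2√(Dt))).
vt = 0.33 × 57 = 18.81 m and 2√(Dt) = 2√(0.42 × 57) = 9.786 m.
Argument (x−vt)/(2√(Dt)) = (32 − 18.81)/9.786 = 1.348; ½·erfc(1.348) = 0.02830.
C = 22 × 0.02830 = 0.623 mg/L.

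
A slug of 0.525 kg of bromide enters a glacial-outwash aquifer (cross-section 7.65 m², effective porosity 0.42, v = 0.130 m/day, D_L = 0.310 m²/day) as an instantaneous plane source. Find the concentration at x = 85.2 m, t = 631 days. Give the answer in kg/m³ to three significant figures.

0.00325 kg/m³

For an instantaneous plane source, C(x,t) = M/(n_e·A·√(4πDt)) · exp(−(x−vt)²/(4Dt)), with n_e·A the pore (flow) area.
Plume center vt = 0.130 × 631 = 82.03 m, so the well at 85.2 m is 3.17 m downgradient of the peak.
√(4πDt) = 49.58 m, giving peak height M/(n_e·A·√(4πDt)) = 0.525/(0.42 × 7.65 × 49.58) = 0.003296 kg/m³.
(x−vt)²/(4Dt) = (3.17)²/(4 × 0.310 × 631) = 0.01284; exp(−0.01284) = 0.9872.
C = 0.003296 × 0.9872 = 0.00325 kg/m³.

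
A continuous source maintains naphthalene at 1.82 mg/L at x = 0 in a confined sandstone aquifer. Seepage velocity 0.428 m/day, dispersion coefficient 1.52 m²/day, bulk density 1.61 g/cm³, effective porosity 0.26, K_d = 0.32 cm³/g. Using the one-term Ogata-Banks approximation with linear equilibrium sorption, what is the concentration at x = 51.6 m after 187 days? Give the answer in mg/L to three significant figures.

Retardation factor R = 1 + ρ_b·K_d/n = 1 + 1.61 × 0.32/0.26 = 2.982.
Sorption retards both mechanisms: v_R = v/R = 0.1435 m/day, D_R = D/R = 0.5097 m²/day.
v_R·t = 0.1435 × 187 = 26.8345 m; 2√(D_R t) = 19.53 m; argument = (51.6 − 26.8345)/19.53 = 1.268.
C = C₀ × ½·erfc(1.268) = 1.82 × 0.03647 = 0.0664 mg/L.

0.0664 mg/L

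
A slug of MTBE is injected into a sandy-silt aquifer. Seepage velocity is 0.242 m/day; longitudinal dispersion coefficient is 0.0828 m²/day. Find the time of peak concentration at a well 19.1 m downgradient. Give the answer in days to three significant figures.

For the 1D instantaneous-source solution, setting ∂C/∂t = 0 at fixed x gives v²t² + 2Dt − x² = 0, so t = (√(D² + v²x²) − D)/v².
√(D² + v²x²) = √(0.0828² + 0.242² × 19.1²) = 4.623; v² = 0.058564.
t = (4.623 − 0.0828)/0.058564 = 77.5 days (vs. the pure-advection estimate x/v = 78.9 d).

77.5 days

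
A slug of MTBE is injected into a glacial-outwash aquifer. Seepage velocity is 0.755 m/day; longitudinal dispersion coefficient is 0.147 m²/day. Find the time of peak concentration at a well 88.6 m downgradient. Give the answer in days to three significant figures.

117 days

For the 1D instantaneous-source solution, setting ∂C/∂t = 0 at fixed x gives v²t² + 2Dt − x² = 0, so t = (√(D² + v²x²) − D)/v².
√(D² + v²x²) = √(0.147² + 0.755² × 88.6²) = 66.89; v² = 0.570025.
t = (66.89 − 0.147)/0.570025 = 117 days (vs. the pure-advection estimate x/v = 117 d).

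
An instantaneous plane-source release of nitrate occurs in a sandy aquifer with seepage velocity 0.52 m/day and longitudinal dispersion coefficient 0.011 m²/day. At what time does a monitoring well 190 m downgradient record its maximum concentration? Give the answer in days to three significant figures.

365 days

For the 1D instantaneous-source solution, setting ∂C/∂t = 0 at fixed x gives v²t² + 2Dt − x² = 0, so t = (√(D² + v²x²) − D)/v².
√(D² + v²x²) = √(0.011² + 0.52² × 190²) = 98.80; v² = 0.2704.
t = (98.80 − 0.011)/0.2704 = 365 days (vs. the pure-advection estimate x/v = 365 d).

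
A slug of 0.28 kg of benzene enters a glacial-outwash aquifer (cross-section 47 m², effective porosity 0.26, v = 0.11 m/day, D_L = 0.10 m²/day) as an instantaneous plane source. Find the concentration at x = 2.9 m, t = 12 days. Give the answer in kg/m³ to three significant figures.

0.00351 kg/m³

For an instantaneous plane source, C(x,t) = M/(n_e·A·√(4πDt)) · exp(−(x−vt)²/(4Dt)), with n_e·A the pore (flow) area.
Plume center vt = 0.11 × 12 = 1.32 m, so the well at 2.9 m is 1.58 m downgradient of the peak.
√(4πDt) = 3.883 m, giving peak height M/(n_e·A·√(4πDt)) = 0.28/(0.26 × 47 × 3.883) = 0.005901 kg/m³.
(x−vt)²/(4Dt) = (1.58)²/(4 × 0.10 × 12) = 0.5201; exp(−0.5201) = 0.5945.
C = 0.005901 × 0.5945 = 0.00351 kg/m³.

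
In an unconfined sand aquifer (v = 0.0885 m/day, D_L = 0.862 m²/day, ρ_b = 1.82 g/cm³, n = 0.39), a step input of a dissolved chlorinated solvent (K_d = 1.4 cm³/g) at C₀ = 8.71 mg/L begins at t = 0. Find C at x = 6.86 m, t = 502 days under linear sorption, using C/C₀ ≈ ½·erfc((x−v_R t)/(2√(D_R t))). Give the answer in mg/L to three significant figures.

4.04 mg/L

Retardation factor R = 1 + ρ_b·K_d/n = 1 + 1.82 × 1.4/0.39 = 7.533.
Sorption retards both mechanisms: v_R = v/R = 0.01175 m/day, D_R = D/R = 0.1144 m²/day.
v_R·t = 0.01175 × 502 = 5.8985 m; 2√(D_R t) = 15.16 m; argument = (6.86 − 5.8985)/15.16 = 0.06342.
C = C₀ × ½·erfc(0.06342) = 8.71 × 0.4643 = 4.04 mg/L.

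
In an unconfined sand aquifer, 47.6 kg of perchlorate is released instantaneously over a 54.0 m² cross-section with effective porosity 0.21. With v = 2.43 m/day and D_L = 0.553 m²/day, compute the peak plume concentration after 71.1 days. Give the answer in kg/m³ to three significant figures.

The peak of an instantaneous 1D plume sits at x = vt; there the Gaussian factor is 1 and C_max = M/(n_e·A·√(4πDt)), where n_e·A is the pore area the mass is dissolved in.
√(4πDt) = √(4π × 0.553 × 71.1) = 22.23 m, so C_max = 47.6/(0.21 × 54.0 × 22.23) = 0.189 kg/m³.

0.189 kg/m³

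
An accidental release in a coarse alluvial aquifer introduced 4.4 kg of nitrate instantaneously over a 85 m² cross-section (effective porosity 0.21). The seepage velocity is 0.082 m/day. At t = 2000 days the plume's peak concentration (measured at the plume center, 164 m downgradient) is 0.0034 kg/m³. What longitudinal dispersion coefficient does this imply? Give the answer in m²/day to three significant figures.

0.209 m²/day

At the plume center C_max = M/(n_e·A·√(4πDt)), so D = M²/(4πt·(n_e·A·C_max)²).
n_e·A·C_max = 0.21 × 85 × 0.0034 = 0.06069 kg/m.
D = 4.4²/(4π × 2000 × 0.06069²) = 0.209 m²/day.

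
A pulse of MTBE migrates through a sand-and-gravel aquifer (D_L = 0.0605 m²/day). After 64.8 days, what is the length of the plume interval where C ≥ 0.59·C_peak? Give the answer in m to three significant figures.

The plume is Gaussian with σ = √(2Dt) = √(2 × 0.0605 × 64.8) = 2.800 m.
C/C_peak = exp(−Δx²/(2σ²)) = 0.59 ⇒ Δx = σ·√(−2 ln 0.59) = 2.800 × 1.027 = 2.876 m.
Width = 2Δx = 5.75 m.

5.75 m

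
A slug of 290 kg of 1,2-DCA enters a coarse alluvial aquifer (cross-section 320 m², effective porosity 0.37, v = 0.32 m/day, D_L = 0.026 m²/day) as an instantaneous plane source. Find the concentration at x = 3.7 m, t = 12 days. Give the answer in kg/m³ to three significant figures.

For an instantaneous plane source, C(x,t) = M/(n_e·A·√(4πDt)) · exp(−(x−vt)²/(4Dt)), with n_e·A the pore (flow) area.
Plume center vt = 0.32 × 12 = 3.84 m, so the well at 3.7 m is 0.14 m upgradient of the peak.
√(4πDt) = 1.980 m, giving peak height M/(n_e·A·√(4πDt)) = 290/(0.37 × 320 × 1.980) = 1.237 kg/m³.
(x−vt)²/(4Dt) = (-0.14)²/(4 × 0.026 × 12) = 0.01571; exp(−0.01571) = 0.9844.
C = 1.237 × 0.9844 = 1.22 kg/m³.

1.22 kg/m³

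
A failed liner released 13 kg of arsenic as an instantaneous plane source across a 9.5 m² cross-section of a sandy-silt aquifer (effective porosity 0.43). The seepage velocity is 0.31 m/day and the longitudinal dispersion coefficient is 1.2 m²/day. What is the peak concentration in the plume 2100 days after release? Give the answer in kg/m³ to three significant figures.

The peak of an instantaneous 1D plume sits at x = vt; there the Gaussian factor is 1 and C_max = M/(n_e·A·√(4πDt)), where n_e·A is the pore area the mass is dissolved in.
√(4πDt) = √(4π × 1.2 × 2100) = 178.0 m, so C_max = 13/(0.43 × 9.5 × 178.0) = 0.0179 kg/m³.

0.0179 kg/m³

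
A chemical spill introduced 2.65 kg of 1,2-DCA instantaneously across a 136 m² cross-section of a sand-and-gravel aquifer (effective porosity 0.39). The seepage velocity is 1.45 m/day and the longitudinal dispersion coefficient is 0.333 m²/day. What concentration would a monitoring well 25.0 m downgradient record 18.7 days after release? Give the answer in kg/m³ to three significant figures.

0.00472 kg/m³

For an instantaneous plane source, C(x,t) = M/(n_e·A·√(4πDt)) · exp(−(x−vt)²/(4Dt)), with n_e·A the pore (flow) area.
Plume center vt = 1.45 × 18.7 = 27.115 m, so the well at 25.0 m is 2.115 m upgradient of the peak.
√(4πDt) = 8.846 m, giving peak height M/(n_e·A·√(4πDt)) = 2.65/(0.39 × 136 × 8.846) = 0.005648 kg/m³.
(x−vt)²/(4Dt) = (-2.115)²/(4 × 0.333 × 18.7) = 0.1796; exp(−0.1796) = 0.8356.
C = 0.005648 × 0.8356 = 0.00472 kg/m³.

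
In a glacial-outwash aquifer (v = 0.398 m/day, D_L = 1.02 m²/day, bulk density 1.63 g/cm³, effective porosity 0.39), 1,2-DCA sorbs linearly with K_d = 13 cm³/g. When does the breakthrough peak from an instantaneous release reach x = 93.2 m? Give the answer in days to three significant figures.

Retardation factor R = 1 + ρ_b·K_d/n = 1 + 1.63 × 13/0.39 = 55.33.
Sorption retards both mechanisms: v_R = v/R = 0.007193 m/day, D_R = D/R = 0.01843 m²/day.
Peak time from v_R²t² + 2D_R t − x² = 0: t = (√(D_R² + v_R²x²) − D_R)/v_R².
√(D_R² + v_R²x²) = √(0.01843² + 0.007193² × 93.2²) = 0.6706; v_R² = 5.174e-05.
t = (0.6706 − 0.01843)/5.174e-05 = 12600 days.

12600 days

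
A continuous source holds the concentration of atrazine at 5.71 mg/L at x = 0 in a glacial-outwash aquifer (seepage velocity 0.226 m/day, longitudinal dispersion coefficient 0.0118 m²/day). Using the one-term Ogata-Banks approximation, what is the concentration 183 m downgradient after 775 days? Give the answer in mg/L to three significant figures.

0.190 mg/L

For a continuous step input, C/C₀ ≈ ½·erfc((x−vt)/(2√(Dt))).
vt = 0.226 × 775 = 175.15 m and 2√(Dt) = 2√(0.0118 × 775) = 6.048 m.
Argument (x−vt)/(2√(Dt)) = (183 − 175.15)/6.048 = 1.298; ½·erfc(1.298) = 0.03320.
C = 5.71 × 0.03320 = 0.190 mg/L.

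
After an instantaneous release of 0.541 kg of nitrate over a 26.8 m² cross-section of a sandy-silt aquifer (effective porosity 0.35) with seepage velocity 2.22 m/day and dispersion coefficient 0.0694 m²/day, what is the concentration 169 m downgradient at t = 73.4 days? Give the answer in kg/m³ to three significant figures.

For an instantaneous plane source, C(x,t) = M/(n_e·A·√(4πDt)) · exp(−(x−vt)²/(4Dt)), with n_e·A the pore (flow) area.
Plume center vt = 2.22 × 73.4 = 162.948 m, so the well at 169 m is 6.052 m downgradient of the peak.
√(4πDt) = 8.001 m, giving peak height M/(n_e·A·√(4πDt)) = 0.541/(0.35 × 26.8 × 8.001) = 0.007209 kg/m³.
(x−vt)²/(4Dt) = (6.052)²/(4 × 0.0694 × 73.4) = 1.798; exp(−1.798) = 0.1656.
C = 0.007209 × 0.1656 = 0.00119 kg/m³.

0.00119 kg/m³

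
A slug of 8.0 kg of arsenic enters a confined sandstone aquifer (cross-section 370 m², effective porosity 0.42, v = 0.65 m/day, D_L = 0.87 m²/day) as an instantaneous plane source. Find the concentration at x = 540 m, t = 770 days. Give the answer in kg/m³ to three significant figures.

0.000313 kg/m³

For an instantaneous plane source, C(x,t) = M/(n_e·A·√(4πDt)) · exp(−(x−vt)²/(4Dt)), with n_e·A the pore (flow) area.
Plume center vt = 0.65 × 770 = 500.5 m, so the well at 540 m is 39.5 m downgradient of the peak.
√(4πDt) = 91.75 m, giving peak height M/(n_e·A·√(4πDt)) = 8.0/(0.42 × 370 × 91.75) = 0.0005611 kg/m³.
(x−vt)²/(4Dt) = (39.5)²/(4 × 0.87 × 770) = 0.5823; exp(−0.5823) = 0.5586.
C = 0.0005611 × 0.5586 = 0.000313 kg/m³.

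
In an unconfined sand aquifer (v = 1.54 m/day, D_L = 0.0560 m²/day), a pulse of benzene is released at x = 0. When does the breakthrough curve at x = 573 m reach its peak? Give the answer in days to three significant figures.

372 days

For the 1D instantaneous-source solution, setting ∂C/∂t = 0 at fixed x gives v²t² + 2Dt − x² = 0, so t = (√(D² + v²x²) − D)/v².
√(D² + v²x²) = √(0.0560² + 1.54² × 573²) = 882.4; v² = 2.3716.
t = (882.4 − 0.0560)/2.3716 = 372 days (vs. the pure-advection estimate x/v = 372 d).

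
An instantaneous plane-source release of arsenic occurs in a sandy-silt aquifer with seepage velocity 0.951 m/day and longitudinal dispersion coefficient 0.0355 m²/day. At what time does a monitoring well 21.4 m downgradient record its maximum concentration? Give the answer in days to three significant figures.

22.5 days

For the 1D instantaneous-source solution, setting ∂C/∂t = 0 at fixed x gives v²t² + 2Dt − x² = 0, so t = (√(D² + v²x²) − D)/v².
√(D² + v²x²) = √(0.0355² + 0.951² × 21.4²) = 20.35; v² = 0.904401.
t = (20.35 − 0.0355)/0.904401 = 22.5 days (vs. the pure-advection estimate x/v = 22.5 d).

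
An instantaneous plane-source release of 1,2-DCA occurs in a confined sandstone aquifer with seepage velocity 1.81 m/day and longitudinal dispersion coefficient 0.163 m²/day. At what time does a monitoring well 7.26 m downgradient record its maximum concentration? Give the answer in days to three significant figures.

For the 1D instantaneous-source solution, setting ∂C/∂t = 0 at fixed x gives v²t² + 2Dt − x² = 0, so t = (√(D² + v²x²) − D)/v².
√(D² + v²x²) = √(0.163² + 1.81² × 7.26²) = 13.14; v² = 3.2761.
t = (13.14 − 0.163)/3.2761 = 3.96 days (vs. the pure-advection estimate x/v = 4.01 d).

3.96 days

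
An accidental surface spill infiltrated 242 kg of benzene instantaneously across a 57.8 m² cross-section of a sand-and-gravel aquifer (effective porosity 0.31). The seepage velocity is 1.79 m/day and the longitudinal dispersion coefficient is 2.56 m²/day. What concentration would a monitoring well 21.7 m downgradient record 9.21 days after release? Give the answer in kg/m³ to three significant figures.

For an instantaneous plane source, C(x,t) = M/(n_e·A·√(4πDt)) · exp(−(x−vt)²/(4Dt)), with n_e·A the pore (flow) area.
Plume center vt = 1.79 × 9.21 = 16.4859 m, so the well at 21.7 m is 5.2141 m downgradient of the peak.
√(4πDt) = 17.21 m, giving peak height M/(n_e·A·√(4πDt)) = 242/(0.31 × 57.8 × 17.21) = 0.7848 kg/m³.
(x−vt)²/(4Dt) = (5.2141)²/(4 × 2.56 × 9.21) = 0.2883; exp(−0.2883) = 0.7495.
C = 0.7848 × 0.7495 = 0.588 kg/m³.

0.588 kg/m³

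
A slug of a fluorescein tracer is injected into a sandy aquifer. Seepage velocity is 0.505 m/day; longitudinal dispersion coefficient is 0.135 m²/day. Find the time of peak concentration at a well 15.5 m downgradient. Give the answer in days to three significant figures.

For the 1D instantaneous-source solution, setting ∂C/∂t = 0 at fixed x gives v²t² + 2Dt − x² = 0, so t = (√(D² + v²x²) − D)/v².
√(D² + v²x²) = √(0.135² + 0.505² × 15.5²) = 7.829; v² = 0.255025.
t = (7.829 − 0.135)/0.255025 = 30.2 days (vs. the pure-advection estimate x/v = 30.7 d).

30.2 days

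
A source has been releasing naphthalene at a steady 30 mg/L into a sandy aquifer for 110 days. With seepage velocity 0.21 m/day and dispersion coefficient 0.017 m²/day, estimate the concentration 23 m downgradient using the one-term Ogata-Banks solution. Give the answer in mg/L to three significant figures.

15.6 mg/L

For a continuous step input, C/C₀ ≈ ½·erfc((x−vt)/(2√(Dt))).
vt = 0.21 × 110 = 23.1 m and 2√(Dt) = 2√(0.017 × 110) = 2.735 m.
Argument (x−vt)/(2√(Dt)) = (23 − 23.1)/2.735 = -0.03656; ½·erfc(-0.03656) = 0.5206.
C = 30 × 0.5206 = 15.6 mg/L.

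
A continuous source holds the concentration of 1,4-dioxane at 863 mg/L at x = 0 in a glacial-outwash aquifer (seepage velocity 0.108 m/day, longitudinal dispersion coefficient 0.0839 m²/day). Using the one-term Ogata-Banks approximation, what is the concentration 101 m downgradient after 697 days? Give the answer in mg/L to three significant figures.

For a continuous step input, C/C₀ ≈ ½·erfc((x−vt)/(2√(Dt))).
vt = 0.108 × 697 = 75.276 m and 2√(Dt) = 2√(0.0839 × 697) = 15.29 m.
Argument (x−vt)/(2√(Dt)) = (101 − 75.276)/15.29 = 1.682; ½·erfc(1.682) = 0.008687.
C = 863 × 0.008687 = 7.50 mg/L.

7.50 mg/L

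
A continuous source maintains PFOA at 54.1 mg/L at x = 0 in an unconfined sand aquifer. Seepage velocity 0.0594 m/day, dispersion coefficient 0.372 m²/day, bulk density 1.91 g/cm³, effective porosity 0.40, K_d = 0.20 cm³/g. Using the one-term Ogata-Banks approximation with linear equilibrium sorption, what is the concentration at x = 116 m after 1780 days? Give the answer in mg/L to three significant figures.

0.470 mg/L

Retardation factor R = 1 + ρ_b·K_d/n = 1 + 1.91 × 0.20/0.40 = 1.955.
Sorption retards both mechanisms: v_R = v/R = 0.03038 m/day, D_R = D/R = 0.1903 m²/day.
v_R·t = 0.03038 × 1780 = 54.0764 m; 2√(D_R t) = 36.81 m; argument = (116 − 54.0764)/36.81 = 1.682.
C = C₀ × ½·erfc(1.682) = 54.1 × 0.008687 = 0.470 mg/L.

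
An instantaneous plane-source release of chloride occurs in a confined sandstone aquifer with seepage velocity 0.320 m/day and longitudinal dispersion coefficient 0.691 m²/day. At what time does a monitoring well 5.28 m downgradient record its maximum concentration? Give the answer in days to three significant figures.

For the 1D instantaneous-source solution, setting ∂C/∂t = 0 at fixed x gives v²t² + 2Dt − x² = 0, so t = (√(D² + v²x²) − D)/v².
√(D² + v²x²) = √(0.691² + 0.320² × 5.28²) = 1.825; v² = 0.1024.
t = (1.825 − 0.691)/0.1024 = 11.1 days (vs. the pure-advection estimate x/v = 16.5 d).

11.1 days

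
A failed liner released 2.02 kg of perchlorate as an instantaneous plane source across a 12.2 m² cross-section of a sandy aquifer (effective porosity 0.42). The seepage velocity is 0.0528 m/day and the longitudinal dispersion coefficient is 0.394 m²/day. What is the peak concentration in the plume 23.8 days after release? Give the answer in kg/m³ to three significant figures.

The peak of an instantaneous 1D plume sits at x = vt; there the Gaussian factor is 1 and C_max = M/(n_e·A·√(4πDt)), where n_e·A is the pore area the mass is dissolved in.
√(4πDt) = √(4π × 0.394 × 23.8) = 10.86 m, so C_max = 2.02/(0.42 × 12.2 × 10.86) = 0.0363 kg/m³.

0.0363 kg/m³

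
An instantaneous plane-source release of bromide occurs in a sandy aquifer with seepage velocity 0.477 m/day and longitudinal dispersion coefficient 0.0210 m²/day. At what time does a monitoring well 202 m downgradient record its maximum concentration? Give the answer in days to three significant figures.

423 days

For the 1D instantaneous-source solution, setting ∂C/∂t = 0 at fixed x gives v²t² + 2Dt − x² = 0, so t = (√(D² + v²x²) − D)/v².
√(D² + v²x²) = √(0.0210² + 0.477² × 202²) = 96.35; v² = 0.227529.
t = (96.35 − 0.0210)/0.227529 = 423 days (vs. the pure-advection estimate x/v = 423 d).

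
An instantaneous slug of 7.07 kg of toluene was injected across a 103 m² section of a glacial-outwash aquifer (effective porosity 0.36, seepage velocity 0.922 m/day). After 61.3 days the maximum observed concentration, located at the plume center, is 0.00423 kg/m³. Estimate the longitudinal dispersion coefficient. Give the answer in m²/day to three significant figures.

At the plume center C_max = M/(n_e·A·√(4πDt)), so D = M²/(4πt·(n_e·A·C_max)²).
n_e·A·C_max = 0.36 × 103 × 0.00423 = 0.1568 kg/m.
D = 7.07²/(4π × 61.3 × 0.1568²) = 2.64 m²/day.

2.64 m²/day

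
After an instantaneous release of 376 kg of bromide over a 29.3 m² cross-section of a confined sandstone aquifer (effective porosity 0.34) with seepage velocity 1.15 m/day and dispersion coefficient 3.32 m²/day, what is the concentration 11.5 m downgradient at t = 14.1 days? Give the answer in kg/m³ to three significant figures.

1.38 kg/m³

For an instantaneous plane source, C(x,t) = M/(n_e·A·√(4πDt)) · exp(−(x−vt)²/(4Dt)), with n_e·A the pore (flow) area.
Plume center vt = 1.15 × 14.1 = 16.215 m, so the well at 11.5 m is 4.715 m upgradient of the peak.
√(4πDt) = 24.25 m, giving peak height M/(n_e·A·√(4πDt)) = 376/(0.34 × 29.3 × 24.25) = 1.556 kg/m³.
(x−vt)²/(4Dt) = (-4.715)²/(4 × 3.32 × 14.1) = 0.1187; exp(−0.1187) = 0.8881.
C = 1.556 × 0.8881 = 1.38 kg/m³.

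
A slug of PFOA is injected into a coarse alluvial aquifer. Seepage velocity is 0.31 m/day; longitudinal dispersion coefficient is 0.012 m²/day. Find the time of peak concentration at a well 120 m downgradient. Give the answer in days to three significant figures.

387 days

For the 1D instantaneous-source solution, setting ∂C/∂t = 0 at fixed x gives v²t² + 2Dt − x² = 0, so t = (√(D² + v²x²) − D)/v².
√(D² + v²x²) = √(0.012² + 0.31² × 120²) = 37.20; v² = 0.0961.
t = (37.20 − 0.012)/0.0961 = 387 days (vs. the pure-advection estimate x/v = 387 d).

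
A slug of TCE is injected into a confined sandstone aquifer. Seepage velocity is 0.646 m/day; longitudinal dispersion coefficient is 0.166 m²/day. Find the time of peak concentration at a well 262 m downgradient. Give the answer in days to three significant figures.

405 days

For the 1D instantaneous-source solution, setting ∂C/∂t = 0 at fixed x gives v²t² + 2Dt − x² = 0, so t = (√(D² + v²x²) − D)/v².
√(D² + v²x²) = √(0.166² + 0.646² × 262²) = 169.3; v² = 0.417316.
t = (169.3 − 0.166)/0.417316 = 405 days (vs. the pure-advection estimate x/v = 406 d).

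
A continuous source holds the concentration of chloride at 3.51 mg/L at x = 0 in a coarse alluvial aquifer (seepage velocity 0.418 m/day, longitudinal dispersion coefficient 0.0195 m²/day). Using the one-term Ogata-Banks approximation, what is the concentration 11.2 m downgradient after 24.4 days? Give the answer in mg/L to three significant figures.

0.535 mg/L

For a continuous step input, C/C₀ ≈ ½·erfc((x−vt)/(2√(Dt))).
vt = 0.418 × 24.4 = 10.1992 m and 2√(Dt) = 2√(0.0195 × 24.4) = 1.380 m.
Argument (x−vt)/(2√(Dt)) = (11.2 − 10.1992)/1.380 = 0.7252; ½·erfc(0.7252) = 0.1525.
C = 3.51 × 0.1525 = 0.535 mg/L.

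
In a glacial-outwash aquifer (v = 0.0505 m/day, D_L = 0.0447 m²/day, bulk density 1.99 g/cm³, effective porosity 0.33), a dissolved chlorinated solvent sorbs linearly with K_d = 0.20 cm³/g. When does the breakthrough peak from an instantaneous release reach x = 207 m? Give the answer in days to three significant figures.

Retardation factor R = 1 + ρ_b·K_d/n = 1 + 1.99 × 0.20/0.33 = 2.206.
Sorption retards both mechanisms: v_R = v/R = 0.02289 m/day, D_R = D/R = 0.02026 m²/day.
Peak time from v_R²t² + 2D_R t − x² = 0: t = (√(D_R² + v_R²x²) − D_R)/v_R².
√(D_R² + v_R²x²) = √(0.02026² + 0.02289² × 207²) = 4.738; v_R² = 0.0005240.
t = (4.738 − 0.02026)/0.0005240 = 9000 days.

9000 days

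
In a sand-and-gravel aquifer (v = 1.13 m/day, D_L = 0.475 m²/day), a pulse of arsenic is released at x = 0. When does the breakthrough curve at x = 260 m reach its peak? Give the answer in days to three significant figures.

For the 1D instantaneous-source solution, setting ∂C/∂t = 0 at fixed x gives v²t² + 2Dt − x² = 0, so t = (√(D² + v²x²) − D)/v².
√(D² + v²x²) = √(0.475² + 1.13² × 260²) = 293.8; v² = 1.2769.
t = (293.8 − 0.475)/1.2769 = 230 days (vs. the pure-advection estimate x/v = 230 d).

230 days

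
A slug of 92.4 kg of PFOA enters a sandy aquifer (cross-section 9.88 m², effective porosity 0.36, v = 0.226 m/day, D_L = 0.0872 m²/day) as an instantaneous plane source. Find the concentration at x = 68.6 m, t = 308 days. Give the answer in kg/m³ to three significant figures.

For an instantaneous plane source, C(x,t) = M/(n_e·A·√(4πDt)) · exp(−(x−vt)²/(4Dt)), with n_e·A the pore (flow) area.
Plume center vt = 0.226 × 308 = 69.608 m, so the well at 68.6 m is 1.008 m upgradient of the peak.
√(4πDt) = 18.37 m, giving peak height M/(n_e·A·√(4πDt)) = 92.4/(0.36 × 9.88 × 18.37) = 1.414 kg/m³.
(x−vt)²/(4Dt) = (-1.008)²/(4 × 0.0872 × 308) = 0.009458; exp(−0.009458) = 0.9906.
C = 1.414 × 0.9906 = 1.40 kg/m³.

1.40 kg/m³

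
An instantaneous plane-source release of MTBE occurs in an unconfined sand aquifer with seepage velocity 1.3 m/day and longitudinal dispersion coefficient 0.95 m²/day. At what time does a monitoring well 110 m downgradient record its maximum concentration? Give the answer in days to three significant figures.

84.1 days

For the 1D instantaneous-source solution, setting ∂C/∂t = 0 at fixed x gives v²t² + 2Dt − x² = 0, so t = (√(D² + v²x²) − D)/v².
√(D² + v²x²) = √(0.95² + 1.3² × 110²) = 143.0; v² = 1.69.
t = (143.0 − 0.95)/1.69 = 84.1 days (vs. the pure-advection estimate x/v = 84.6 d).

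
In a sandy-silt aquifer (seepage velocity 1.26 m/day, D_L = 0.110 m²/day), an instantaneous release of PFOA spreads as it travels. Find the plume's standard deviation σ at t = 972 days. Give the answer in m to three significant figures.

14.6 m

Dispersive spreading gives a Gaussian with σ² = 2Dt; advection only shifts the center.
σ = √(2 × 0.110 × 972) = 14.6 m.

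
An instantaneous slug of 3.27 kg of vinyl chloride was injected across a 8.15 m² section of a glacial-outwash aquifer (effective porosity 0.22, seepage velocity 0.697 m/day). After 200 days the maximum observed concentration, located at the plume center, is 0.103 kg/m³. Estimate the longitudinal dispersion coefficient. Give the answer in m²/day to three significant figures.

0.125 m²/day

At the plume center C_max = M/(n_e·A·√(4πDt)), so D = M²/(4πt·(n_e·A·C_max)²).
n_e·A·C_max = 0.22 × 8.15 × 0.103 = 0.1847 kg/m.
D = 3.27²/(4π × 200 × 0.1847²) = 0.125 m²/day.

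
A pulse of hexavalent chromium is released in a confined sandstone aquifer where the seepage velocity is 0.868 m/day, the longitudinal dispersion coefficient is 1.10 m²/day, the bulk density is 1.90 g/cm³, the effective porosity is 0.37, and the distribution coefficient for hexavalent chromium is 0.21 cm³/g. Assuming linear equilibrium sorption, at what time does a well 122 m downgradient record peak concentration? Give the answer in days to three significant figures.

Retardation factor R = 1 + ρ_b·K_d/n = 1 + 1.90 × 0.21/0.37 = 2.078.
Sorption retards both mechanisms: v_R = v/R = 0.4177 m/day, D_R = D/R = 0.5294 m²/day.
Peak time from v_R²t² + 2D_R t − x² = 0: t = (√(D_R² + v_R²x²) − D_R)/v_R².
√(D_R² + v_R²x²) = √(0.5294² + 0.4177² × 122²) = 50.96; v_R² = 0.1745.
t = (50.96 − 0.5294)/0.1745 = 289 days.

289 days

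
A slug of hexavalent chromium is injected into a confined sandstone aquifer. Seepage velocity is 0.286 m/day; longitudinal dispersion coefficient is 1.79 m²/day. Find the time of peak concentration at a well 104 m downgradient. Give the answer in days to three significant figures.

For the 1D instantaneous-source solution, setting ∂C/∂t = 0 at fixed x gives v²t² + 2Dt − x² = 0, so t = (√(D² + v²x²) − D)/v².
√(D² + v²x²) = √(1.79² + 0.286² × 104²) = 29.80; v² = 0.081796.
t = (29.80 − 1.79)/0.081796 = 342 days (vs. the pure-advection estimate x/v = 364 d).

342 days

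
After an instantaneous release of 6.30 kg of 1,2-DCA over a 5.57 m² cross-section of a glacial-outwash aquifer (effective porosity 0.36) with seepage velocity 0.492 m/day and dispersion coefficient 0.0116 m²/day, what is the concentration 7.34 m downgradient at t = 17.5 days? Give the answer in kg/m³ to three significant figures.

0.270 kg/m³

For an instantaneous plane source, C(x,t) = M/(n_e·A·√(4πDt)) · exp(−(x−vt)²/(4Dt)), with n_e·A the pore (flow) area.
Plume center vt = 0.492 × 17.5 = 8.61 m, so the well at 7.34 m is 1.27 m upgradient of the peak.
√(4πDt) = 1.597 m, giving peak height M/(n_e·A·√(4πDt)) = 6.30/(0.36 × 5.57 × 1.597) = 1.967 kg/m³.
(x−vt)²/(4Dt) = (-1.27)²/(4 × 0.0116 × 17.5) = 1.986; exp(−1.986) = 0.1372.
C = 1.967 × 0.1372 = 0.270 kg/m³.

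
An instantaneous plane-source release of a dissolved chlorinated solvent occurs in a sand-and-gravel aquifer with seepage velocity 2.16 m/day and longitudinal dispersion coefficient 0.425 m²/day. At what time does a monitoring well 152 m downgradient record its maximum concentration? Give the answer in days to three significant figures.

For the 1D instantaneous-source solution, setting ∂C/∂t = 0 at fixed x gives v²t² + 2Dt − x² = 0, so t = (√(D² + v²x²) − D)/v².
√(D² + v²x²) = √(0.425² + 2.16² × 152²) = 328.3; v² = 4.6656.
t = (328.3 − 0.425)/4.6656 = 70.3 days (vs. the pure-advection estimate x/v = 70.4 d).

70.3 days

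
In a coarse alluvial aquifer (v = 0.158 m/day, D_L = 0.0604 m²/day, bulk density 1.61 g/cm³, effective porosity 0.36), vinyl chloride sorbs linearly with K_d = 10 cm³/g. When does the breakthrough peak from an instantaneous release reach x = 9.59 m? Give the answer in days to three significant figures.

Retardation factor R = 1 + ρ_b·K_d/n = 1 + 1.61 × 10/0.36 = 45.72.
Sorption retards both mechanisms: v_R = v/R = 0.003456 m/day, D_R = D/R = 0.001321 m²/day.
Peak time from v_R²t² + 2D_R t − x² = 0: t = (√(D_R² + v_R²x²) − D_R)/v_R².
√(D_R² + v_R²x²) = √(0.001321² + 0.003456² × 9.59²) = 0.03317; v_R² = 1.194e-05.
t = (0.03317 − 0.001321)/1.194e-05 = 2670 days.

2670 days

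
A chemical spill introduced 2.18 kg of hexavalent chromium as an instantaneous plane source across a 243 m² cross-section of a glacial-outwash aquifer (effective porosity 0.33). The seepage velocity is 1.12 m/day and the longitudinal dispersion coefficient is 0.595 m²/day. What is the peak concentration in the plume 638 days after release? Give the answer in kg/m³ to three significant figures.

0.000394 kg/m³

The peak of an instantaneous 1D plume sits at x = vt; there the Gaussian factor is 1 and C_max = M/(n_e·A·√(4πDt)), where n_e·A is the pore area the mass is dissolved in.
√(4πDt) = √(4π × 0.595 × 638) = 69.07 m, so C_max = 2.18/(0.33 × 243 × 69.07) = 0.000394 kg/m³.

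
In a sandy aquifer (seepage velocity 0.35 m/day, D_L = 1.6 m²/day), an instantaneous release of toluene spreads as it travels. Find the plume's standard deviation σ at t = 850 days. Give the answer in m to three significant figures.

52.2 m

Dispersive spreading gives a Gaussian with σ² = 2Dt; advection only shifts the center.
σ = √(2 × 1.6 × 850) = 52.2 m.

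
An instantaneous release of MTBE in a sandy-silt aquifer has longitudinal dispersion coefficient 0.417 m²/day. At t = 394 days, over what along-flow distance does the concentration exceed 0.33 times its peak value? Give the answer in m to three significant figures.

54.0 m

The plume is Gaussian with σ = √(2Dt) = √(2 × 0.417 × 394) = 18.13 m.
C/C_peak = exp(−Δx²/(2σ²)) = 0.33 ⇒ Δx = σ·√(−2 ln 0.33) = 18.13 × 1.489 = 27.00 m.
Width = 2Δx = 54.0 m.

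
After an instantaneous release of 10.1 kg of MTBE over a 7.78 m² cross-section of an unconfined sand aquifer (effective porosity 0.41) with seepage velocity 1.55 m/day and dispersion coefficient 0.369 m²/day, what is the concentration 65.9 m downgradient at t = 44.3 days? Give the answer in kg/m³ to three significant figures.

For an instantaneous plane source, C(x,t) = M/(n_e·A·√(4πDt)) · exp(−(x−vt)²/(4Dt)), with n_e·A the pore (flow) area.
Plume center vt = 1.55 × 44.3 = 68.665 m, so the well at 65.9 m is 2.765 m upgradient of the peak.
√(4πDt) = 14.33 m, giving peak height M/(n_e·A·√(4πDt)) = 10.1/(0.41 × 7.78 × 14.33) = 0.2210 kg/m³.
(x−vt)²/(4Dt) = (-2.765)²/(4 × 0.369 × 44.3) = 0.1169; exp(−0.1169) = 0.8897.
C = 0.2210 × 0.8897 = 0.197 kg/m³.

0.197 kg/m³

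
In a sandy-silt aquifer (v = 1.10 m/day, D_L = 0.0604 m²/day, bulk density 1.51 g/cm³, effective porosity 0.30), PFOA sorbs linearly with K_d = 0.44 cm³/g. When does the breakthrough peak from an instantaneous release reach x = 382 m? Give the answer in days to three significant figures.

1120 days

Retardation factor R = 1 + ρ_b·K_d/n = 1 + 1.51 × 0.44/0.30 = 3.215.
Sorption retards both mechanisms: v_R = v/R = 0.3421 m/day, D_R = D/R = 0.01879 m²/day.
Peak time from v_R²t² + 2D_R t − x² = 0: t = (√(D_R² + v_R²x²) − D_R)/v_R².
√(D_R² + v_R²x²) = √(0.01879² + 0.3421² × 382²) = 130.7; v_R² = 0.1170.
t = (130.7 − 0.01879)/0.1170 = 1120 days.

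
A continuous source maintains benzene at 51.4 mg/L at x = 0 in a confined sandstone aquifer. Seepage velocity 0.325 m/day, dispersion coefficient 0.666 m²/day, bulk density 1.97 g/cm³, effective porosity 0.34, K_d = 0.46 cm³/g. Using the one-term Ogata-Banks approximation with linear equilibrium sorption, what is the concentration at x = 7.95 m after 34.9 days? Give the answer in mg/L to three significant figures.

4.44 mg/L

Retardation factor R = 1 + ρ_b·K_d/n = 1 + 1.97 × 0.46/0.34 = 3.665.
Sorption retards both mechanisms: v_R = v/R = 0.08868 m/day, D_R = D/R = 0.1817 m²/day.
v_R·t = 0.08868 × 34.9 = 3.094932 m; 2√(D_R t) = 5.036 m; argument = (7.95 − 3.094932)/5.036 = 0.9641.
C = C₀ × ½·erfc(0.9641) = 51.4 × 0.08637 = 4.44 mg/L.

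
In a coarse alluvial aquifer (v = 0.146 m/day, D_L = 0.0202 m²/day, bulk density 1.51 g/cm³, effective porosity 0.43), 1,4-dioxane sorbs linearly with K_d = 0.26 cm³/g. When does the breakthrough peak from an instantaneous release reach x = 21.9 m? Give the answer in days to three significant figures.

Retardation factor R = 1 + ρ_b·K_d/n = 1 + 1.51 × 0.26/0.43 = 1.913.
Sorption retards both mechanisms: v_R = v/R = 0.07632 m/day, D_R = D/R = 0.01056 m²/day.
Peak time from v_R²t² + 2D_R t − x² = 0: t = (√(D_R² + v_R²x²) − D_R)/v_R².
√(D_R² + v_R²x²) = √(0.01056² + 0.07632² × 21.9²) = 1.671; v_R² = 0.005825.
t = (1.671 − 0.01056)/0.005825 = 285 days.

285 days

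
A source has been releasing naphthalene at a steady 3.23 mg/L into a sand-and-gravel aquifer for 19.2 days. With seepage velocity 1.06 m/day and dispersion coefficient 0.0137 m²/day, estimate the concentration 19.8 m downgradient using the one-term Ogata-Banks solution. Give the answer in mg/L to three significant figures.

2.51 mg/L

For a continuous step input, C/C₀ ≈ ½·erfc((x−vt)/(2√(Dt))).
vt = 1.06 × 19.2 = 20.352 m and 2√(Dt) = 2√(0.0137 × 19.2) = 1.026 m.
Argument (x−vt)/(2√(Dt)) = (19.8 − 20.352)/1.026 = -0.5380; ½·erfc(-0.5380) = 0.7766.
C = 3.23 × 0.7766 = 2.51 mg/L.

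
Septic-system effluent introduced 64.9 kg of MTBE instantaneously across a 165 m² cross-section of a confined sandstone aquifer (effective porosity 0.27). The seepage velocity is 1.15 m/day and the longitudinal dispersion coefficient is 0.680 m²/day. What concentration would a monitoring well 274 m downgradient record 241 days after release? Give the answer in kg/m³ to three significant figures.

0.0316 kg/m³

For an instantaneous plane source, C(x,t) = M/(n_e·A·√(4πDt)) · exp(−(x−vt)²/(4Dt)), with n_e·A the pore (flow) area.
Plume center vt = 1.15 × 241 = 277.15 m, so the well at 274 m is 3.15 m upgradient of the peak.
√(4πDt) = 45.38 m, giving peak height M/(n_e·A·√(4πDt)) = 64.9/(0.27 × 165 × 45.38) = 0.03210 kg/m³.
(x−vt)²/(4Dt) = (-3.15)²/(4 × 0.680 × 241) = 0.01514; exp(−0.01514) = 0.9850.
C = 0.03210 × 0.9850 = 0.0316 kg/m³.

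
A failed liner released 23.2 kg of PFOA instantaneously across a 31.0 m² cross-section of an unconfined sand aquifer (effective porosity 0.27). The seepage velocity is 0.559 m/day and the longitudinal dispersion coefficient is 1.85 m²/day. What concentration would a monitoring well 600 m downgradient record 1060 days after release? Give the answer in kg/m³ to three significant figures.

0.0175 kg/m³

For an instantaneous plane source, C(x,t) = M/(n_e·A·√(4πDt)) · exp(−(x−vt)²/(4Dt)), with n_e·A the pore (flow) area.
Plume center vt = 0.559 × 1060 = 592.54 m, so the well at 600 m is 7.46 m downgradient of the peak.
√(4πDt) = 157.0 m, giving peak height M/(n_e·A·√(4πDt)) = 23.2/(0.27 × 31.0 × 157.0) = 0.01765 kg/m³.
(x−vt)²/(4Dt) = (7.46)²/(4 × 1.85 × 1060) = 0.007095; exp(−0.007095) = 0.9929.
C = 0.01765 × 0.9929 = 0.0175 kg/m³.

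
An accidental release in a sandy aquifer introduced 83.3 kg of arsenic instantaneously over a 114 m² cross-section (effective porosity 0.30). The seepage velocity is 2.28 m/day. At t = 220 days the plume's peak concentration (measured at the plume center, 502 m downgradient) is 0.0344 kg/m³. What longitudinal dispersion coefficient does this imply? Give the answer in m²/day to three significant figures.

At the plume center C_max = M/(n_e·A·√(4πDt)), so D = M²/(4πt·(n_e·A·C_max)²).
n_e·A·C_max = 0.30 × 114 × 0.0344 = 1.176 kg/m.
D = 83.3²/(4π × 220 × 1.176²) = 1.81 m²/day.

1.81 m²/day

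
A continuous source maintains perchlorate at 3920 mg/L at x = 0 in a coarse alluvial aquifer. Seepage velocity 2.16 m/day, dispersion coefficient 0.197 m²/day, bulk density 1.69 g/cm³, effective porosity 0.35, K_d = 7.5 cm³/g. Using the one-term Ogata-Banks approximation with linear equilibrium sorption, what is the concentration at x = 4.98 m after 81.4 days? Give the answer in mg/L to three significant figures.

1540 mg/L

Retardation factor R = 1 + ρ_b·K_d/n = 1 + 1.69 × 7.5/0.35 = 37.21.
Sorption retards both mechanisms: v_R = v/R = 0.05805 m/day, D_R = D/R = 0.005294 m²/day.
v_R·t = 0.05805 × 81.4 = 4.72527 m; 2√(D_R t) = 1.313 m; argument = (4.98 − 4.72527)/1.313 = 0.1940.
C = C₀ × ½·erfc(0.1940) = 3920 × 0.3919 = 1540 mg/L.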